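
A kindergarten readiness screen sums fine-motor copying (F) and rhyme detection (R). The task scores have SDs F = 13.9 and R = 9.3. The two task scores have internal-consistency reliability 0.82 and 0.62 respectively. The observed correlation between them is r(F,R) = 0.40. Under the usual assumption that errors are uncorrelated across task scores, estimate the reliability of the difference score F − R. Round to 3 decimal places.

Var(F−R) = 13.9² + 9.3² − 2·13.9·9.3·0.40 = 279.7 − 103.416 = 176.284.
Because errors are independent across components, Cov(Tᵢ,Tⱼ) = Cov(Xᵢ,Xⱼ); the off-diagonal part of the true-score variance is the same as above.
True-score variance = [13.9²·0.82 + 9.3²·0.62] − 103.416 = 212.056 − 103.416 = 108.64.
Reliability = 108.64 / 176.284 = 0.616.

0.616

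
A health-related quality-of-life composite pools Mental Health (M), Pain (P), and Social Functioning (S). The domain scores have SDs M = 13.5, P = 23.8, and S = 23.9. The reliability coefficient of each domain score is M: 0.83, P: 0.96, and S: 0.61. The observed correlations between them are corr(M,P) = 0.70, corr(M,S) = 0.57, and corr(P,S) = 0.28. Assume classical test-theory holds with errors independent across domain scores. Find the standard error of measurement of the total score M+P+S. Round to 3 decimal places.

16.626

Var(total) = 1319.9 + 1136.18 = 2456.08.
True-score variance = 1043.49 + 1136.18 = 2179.67, so reliability = 0.8875.
Error variance = 2456.08 − 2179.67 = 276.412; SEM = √276.412 = 16.626.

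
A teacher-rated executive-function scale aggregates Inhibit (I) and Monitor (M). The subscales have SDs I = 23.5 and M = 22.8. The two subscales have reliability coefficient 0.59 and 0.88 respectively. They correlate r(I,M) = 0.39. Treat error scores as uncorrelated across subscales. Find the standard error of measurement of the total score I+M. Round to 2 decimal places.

16.99

Var(total) = 1072.09 + 417.924 = 1490.01.
True-score variance = 783.287 + 417.924 = 1201.21, so reliability = 0.8062.
Error variance = 1490.01 − 1201.21 = 288.803; SEM = √288.803 = 16.99.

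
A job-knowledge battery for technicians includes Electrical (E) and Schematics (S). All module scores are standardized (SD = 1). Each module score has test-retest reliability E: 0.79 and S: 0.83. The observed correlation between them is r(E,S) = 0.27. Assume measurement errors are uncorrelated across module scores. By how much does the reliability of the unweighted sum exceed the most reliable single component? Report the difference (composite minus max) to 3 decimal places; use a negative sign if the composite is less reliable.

0.020

Var(sum) = 2 + 0.54 = 2.54; true-score variance = 1.62 + 0.54 = 2.16; composite reliability = 0.8504.
Max component reliability = 0.8300.
Difference = 0.8504 − 0.8300 = 0.020.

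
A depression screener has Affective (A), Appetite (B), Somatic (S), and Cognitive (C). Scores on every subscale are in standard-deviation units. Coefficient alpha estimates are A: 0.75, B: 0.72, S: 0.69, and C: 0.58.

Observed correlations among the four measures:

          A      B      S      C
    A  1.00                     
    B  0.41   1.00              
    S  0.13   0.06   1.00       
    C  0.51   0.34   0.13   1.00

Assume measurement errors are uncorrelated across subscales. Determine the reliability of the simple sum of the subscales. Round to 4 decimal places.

Var(A+B+S+C) = 4 + 2·[0.41 + 0.13 + 0.51 + 0.06 + 0.34 + 0.13] = 4 + 3.16 = 7.16.
With uncorrelated errors the cross-covariances are all true-score covariance, so they carry over unchanged; only the diagonal terms shrink to ρᵢσᵢ².
True-score variance = [0.75 + 0.72 + 0.69 + 0.58] + 3.16 = 2.74 + 3.16 = 5.9.
Reliability = 5.9 / 7.16 = 0.8240.

0.8240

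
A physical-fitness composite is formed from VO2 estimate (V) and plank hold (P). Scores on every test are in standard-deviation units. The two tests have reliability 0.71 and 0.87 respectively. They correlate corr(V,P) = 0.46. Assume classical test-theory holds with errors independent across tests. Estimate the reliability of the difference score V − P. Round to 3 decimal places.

0.611

Var(V−P) = 1 + 1 − 2·0.46 = 2 − 0.92 = 1.08.
With uncorrelated errors the cross-covariances are all true-score covariance, so they carry over unchanged; only the diagonal terms shrink to ρᵢσᵢ².
True-score variance = [0.71 + 0.87] − 0.92 = 1.58 − 0.92 = 0.66.
Reliability = 0.66 / 1.08 = 0.611.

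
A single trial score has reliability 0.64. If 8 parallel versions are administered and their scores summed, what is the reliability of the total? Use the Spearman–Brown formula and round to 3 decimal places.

ρ_k = kρ / (1 + (k−1)ρ) = 8·0.64 / (1 + 7·0.64) = 5.120 / 5.480 = 0.934.

0.934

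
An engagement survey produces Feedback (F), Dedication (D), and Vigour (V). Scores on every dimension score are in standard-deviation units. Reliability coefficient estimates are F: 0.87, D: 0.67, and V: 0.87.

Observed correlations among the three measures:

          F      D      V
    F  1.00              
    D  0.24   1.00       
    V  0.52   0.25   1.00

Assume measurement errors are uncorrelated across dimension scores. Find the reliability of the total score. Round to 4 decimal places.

Var(F+D+V) = 3 + 2·[0.24 + 0.52 + 0.25] = 3 + 2.02 = 5.02.
With uncorrelated errors the cross-covariances are all true-score covariance, so they carry over unchanged; only the diagonal terms shrink to ρᵢσᵢ².
True-score variance = [0.87 + 0.67 + 0.87] + 2.02 = 2.41 + 2.02 = 4.43.
Reliability = 4.43 / 5.02 = 0.8825.

0.8825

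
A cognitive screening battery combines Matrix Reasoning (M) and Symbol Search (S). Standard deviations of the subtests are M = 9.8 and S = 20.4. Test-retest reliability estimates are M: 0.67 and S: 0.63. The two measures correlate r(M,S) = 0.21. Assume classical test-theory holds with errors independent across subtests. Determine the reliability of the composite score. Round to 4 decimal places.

0.6886

Var(M+S) = 9.8² + 20.4² + 2·[9.8·20.4·0.21] = 512.2 + 83.9664 = 596.166.
Because errors are independent across components, Cov(Tᵢ,Tⱼ) = Cov(Xᵢ,Xⱼ); the off-diagonal part of the true-score variance is the same as above.
True-score variance = [9.8²·0.67 + 20.4²·0.63] + 83.9664 = 326.528 + 83.9664 = 410.494.
Reliability = 410.494 / 596.166 = 0.6886.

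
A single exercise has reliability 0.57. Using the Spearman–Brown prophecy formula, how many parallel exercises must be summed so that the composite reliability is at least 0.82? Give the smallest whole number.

k ≥ ρ*(1−ρ₁)/(ρ₁(1−ρ*)) = 0.82·0.43 / (0.57·0.18) = 3.437.
Smallest integer k = 4.

4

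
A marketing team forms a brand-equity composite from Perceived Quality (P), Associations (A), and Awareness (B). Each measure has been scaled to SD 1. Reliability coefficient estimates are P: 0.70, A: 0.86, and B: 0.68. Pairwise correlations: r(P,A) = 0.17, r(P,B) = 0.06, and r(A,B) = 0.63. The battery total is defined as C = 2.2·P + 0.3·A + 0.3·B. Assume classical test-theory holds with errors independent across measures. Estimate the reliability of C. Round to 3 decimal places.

Var(C) = 2.2² + 0.3² + 0.3² + 2·[0.66·0.17 + 0.66·0.06 + 0.09·0.63] = 5.02 + 0.417 = 5.437.
Under uncorrelated errors the observed covariances equal the true-score covariances, so only the own-variance terms attenuate.
True-score variance = [2.2²·0.70 + 0.3²·0.86 + 0.3²·0.68] + 0.417 = 3.5266 + 0.417 = 3.9436.
Reliability = 3.9436 / 5.437 = 0.725.

0.725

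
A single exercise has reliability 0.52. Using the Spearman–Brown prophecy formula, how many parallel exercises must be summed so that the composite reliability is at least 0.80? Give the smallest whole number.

4

k ≥ ρ*(1−ρ₁)/(ρ₁(1−ρ*)) = 0.80·0.48 / (0.52·0.20) = 3.692.
Smallest integer k = 4.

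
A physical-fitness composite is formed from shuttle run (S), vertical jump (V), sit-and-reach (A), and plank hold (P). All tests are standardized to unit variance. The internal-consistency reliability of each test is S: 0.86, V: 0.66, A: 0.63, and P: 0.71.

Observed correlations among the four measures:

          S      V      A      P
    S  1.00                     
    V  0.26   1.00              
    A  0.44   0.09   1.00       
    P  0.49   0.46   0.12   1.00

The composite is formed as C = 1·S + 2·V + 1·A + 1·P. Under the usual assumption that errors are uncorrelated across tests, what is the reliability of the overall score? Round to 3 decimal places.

Var(C) = 1 + 2² + 1 + 1 + 2·[2·0.26 + 0.44 + 0.49 + 2·0.09 + 2·0.46 + 0.12] = 7 + 5.34 = 12.34.
Under uncorrelated errors the observed covariances equal the true-score covariances, so only the own-variance terms attenuate.
True-score variance = [0.86 + 2²·0.66 + 0.63 + 0.71] + 5.34 = 4.84 + 5.34 = 10.18.
Reliability = 10.18 / 12.34 = 0.825.

0.825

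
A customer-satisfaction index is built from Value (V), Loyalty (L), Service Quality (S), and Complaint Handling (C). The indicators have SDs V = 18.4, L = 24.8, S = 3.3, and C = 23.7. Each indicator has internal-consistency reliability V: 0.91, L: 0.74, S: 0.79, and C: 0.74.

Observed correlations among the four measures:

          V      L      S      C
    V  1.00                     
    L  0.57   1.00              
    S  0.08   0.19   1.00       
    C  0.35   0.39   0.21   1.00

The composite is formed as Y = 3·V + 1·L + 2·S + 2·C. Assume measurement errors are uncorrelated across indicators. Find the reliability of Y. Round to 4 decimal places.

0.9023

Var(Y) = 3²·18.4² + 24.8² + 2²·3.3² + 2²·23.7² + 2·[3·18.4·24.8·0.57 + 6·18.4·3.3·0.08 + 6·18.4·23.7·0.35 + 2·24.8·3.3·0.19 + 2·24.8·23.7·0.39 + 4·3.3·23.7·0.21] = 5952.4 + 4560.94 = 10513.3.
Under uncorrelated errors the observed covariances equal the true-score covariances, so only the own-variance terms attenuate.
True-score variance = [3²·18.4²·0.91 + 24.8²·0.74 + 2²·3.3²·0.79 + 2²·23.7²·0.74] + 4560.94 = 4924.95 + 4560.94 = 9485.89.
Reliability = 9485.89 / 10513.3 = 0.9023.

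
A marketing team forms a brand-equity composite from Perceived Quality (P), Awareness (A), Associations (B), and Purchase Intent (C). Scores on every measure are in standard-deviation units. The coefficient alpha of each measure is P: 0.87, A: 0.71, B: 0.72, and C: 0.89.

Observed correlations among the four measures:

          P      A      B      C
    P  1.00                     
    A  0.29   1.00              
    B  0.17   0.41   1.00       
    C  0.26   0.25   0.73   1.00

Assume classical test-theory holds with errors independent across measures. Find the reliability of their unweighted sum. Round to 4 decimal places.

Var(P+A+B+C) = 4 + 2·[0.29 + 0.17 + 0.26 + 0.41 + 0.25 + 0.73] = 4 + 4.22 = 8.22.
Because errors are independent across components, Cov(Tᵢ,Tⱼ) = Cov(Xᵢ,Xⱼ); the off-diagonal part of the true-score variance is the same as above.
True-score variance = [0.87 + 0.71 + 0.72 + 0.89] + 4.22 = 3.19 + 4.22 = 7.41.
Reliability = 7.41 / 8.22 = 0.9015.

0.9015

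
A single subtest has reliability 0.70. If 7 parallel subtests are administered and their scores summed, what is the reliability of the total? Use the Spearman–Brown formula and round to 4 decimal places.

ρ_k = kρ / (1 + (k−1)ρ) = 7·0.70 / (1 + 6·0.70) = 4.900 / 5.200 = 0.9423.

0.9423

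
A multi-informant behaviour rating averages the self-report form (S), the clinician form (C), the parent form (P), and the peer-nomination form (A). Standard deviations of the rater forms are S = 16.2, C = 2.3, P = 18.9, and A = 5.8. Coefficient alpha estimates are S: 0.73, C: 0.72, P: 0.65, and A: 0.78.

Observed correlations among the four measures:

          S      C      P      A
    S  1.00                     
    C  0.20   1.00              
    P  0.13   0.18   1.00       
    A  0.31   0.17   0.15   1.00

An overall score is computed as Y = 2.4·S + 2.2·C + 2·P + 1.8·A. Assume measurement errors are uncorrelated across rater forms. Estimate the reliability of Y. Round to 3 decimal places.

0.765

Var(Y) = 2.4²·16.2² + 2.2²·2.3² + 2²·18.9² + 1.8²·5.8² + 2·[5.28·16.2·2.3·0.20 + 4.8·16.2·18.9·0.13 + 4.32·16.2·5.8·0.31 + 4.4·2.3·18.9·0.18 + 3.96·2.3·5.8·0.17 + 3.6·18.9·5.8·0.15] = 3075.09 + 917.675 = 3992.77.
Because errors are independent across components, Cov(Tᵢ,Tⱼ) = Cov(Xᵢ,Xⱼ); the off-diagonal part of the true-score variance is the same as above.
True-score variance = [2.4²·16.2²·0.73 + 2.2²·2.3²·0.72 + 2²·18.9²·0.65 + 1.8²·5.8²·0.78] + 917.675 = 2135.7 + 917.675 = 3053.38.
Reliability = 3053.38 / 3992.77 = 0.765.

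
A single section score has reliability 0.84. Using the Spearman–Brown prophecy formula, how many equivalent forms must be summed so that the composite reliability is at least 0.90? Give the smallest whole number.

2

k ≥ ρ*(1−ρ₁)/(ρ₁(1−ρ*)) = 0.90·0.16 / (0.84·0.10) = 1.714.
Smallest integer k = 2.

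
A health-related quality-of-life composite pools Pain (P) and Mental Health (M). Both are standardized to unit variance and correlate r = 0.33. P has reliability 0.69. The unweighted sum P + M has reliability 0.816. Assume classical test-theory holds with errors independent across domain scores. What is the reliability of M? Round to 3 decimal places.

Var(P+M) = 2 + 2·0.33 = 2.660.
True-score variance = ρ_P + ρ_M + 2·0.33, so 0.816 = (0.69 + ρ_M + 0.66) / 2.660.
ρ_M = 0.816·2.660 − 0.69 − 0.66 = 0.821.

0.821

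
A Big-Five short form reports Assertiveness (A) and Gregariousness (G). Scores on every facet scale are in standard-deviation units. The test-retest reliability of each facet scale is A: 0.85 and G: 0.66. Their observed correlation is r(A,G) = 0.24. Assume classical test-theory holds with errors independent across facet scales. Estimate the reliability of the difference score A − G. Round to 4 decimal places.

Var(A−G) = 1 + 1 − 2·0.24 = 2 − 0.48 = 1.52.
Under uncorrelated errors the observed covariances equal the true-score covariances, so only the own-variance terms attenuate.
True-score variance = [0.85 + 0.66] − 0.48 = 1.51 − 0.48 = 1.03.
Reliability = 1.03 / 1.52 = 0.6776.

0.6776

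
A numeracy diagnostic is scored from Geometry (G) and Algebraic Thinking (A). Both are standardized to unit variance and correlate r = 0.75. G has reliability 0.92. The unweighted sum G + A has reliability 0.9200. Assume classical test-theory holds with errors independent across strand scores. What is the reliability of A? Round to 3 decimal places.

0.800

Var(G+A) = 2 + 2·0.75 = 3.500.
True-score variance = ρ_G + ρ_A + 2·0.75, so 0.9200 = (0.92 + ρ_A + 1.50) / 3.500.
ρ_A = 0.9200·3.500 − 0.92 − 1.50 = 0.800.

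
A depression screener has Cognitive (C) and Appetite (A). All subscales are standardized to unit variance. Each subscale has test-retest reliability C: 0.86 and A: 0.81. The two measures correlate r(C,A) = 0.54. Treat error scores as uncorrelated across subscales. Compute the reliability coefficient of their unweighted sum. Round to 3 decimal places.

Var(C+A) = 2 + 2·[0.54] = 2 + 1.08 = 3.08.
Under uncorrelated errors the observed covariances equal the true-score covariances, so only the own-variance terms attenuate.
True-score variance = [0.86 + 0.81] + 1.08 = 1.67 + 1.08 = 2.75.
Reliability = 2.75 / 3.08 = 0.893.

0.893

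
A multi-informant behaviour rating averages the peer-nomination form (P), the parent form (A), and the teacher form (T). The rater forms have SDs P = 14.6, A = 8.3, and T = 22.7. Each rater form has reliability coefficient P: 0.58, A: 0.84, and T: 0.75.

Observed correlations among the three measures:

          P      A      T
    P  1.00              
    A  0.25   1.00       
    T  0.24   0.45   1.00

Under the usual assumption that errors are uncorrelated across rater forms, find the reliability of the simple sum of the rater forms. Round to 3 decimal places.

Var(P+A+T) = 14.6² + 8.3² + 22.7² + 2·[14.6·8.3·0.25 + 14.6·22.7·0.24 + 8.3·22.7·0.45] = 797.34 + 389.241 = 1186.58.
With uncorrelated errors the cross-covariances are all true-score covariance, so they carry over unchanged; only the diagonal terms shrink to ρᵢσᵢ².
True-score variance = [14.6²·0.58 + 8.3²·0.84 + 22.7²·0.75] + 389.241 = 567.968 + 389.241 = 957.208.
Reliability = 957.208 / 1186.58 = 0.807.

0.807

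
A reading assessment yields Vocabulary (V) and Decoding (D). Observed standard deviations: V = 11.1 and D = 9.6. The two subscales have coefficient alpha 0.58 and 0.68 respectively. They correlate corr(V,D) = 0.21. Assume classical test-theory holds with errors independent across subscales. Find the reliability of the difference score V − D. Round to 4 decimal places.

0.5238

Var(V−D) = 11.1² + 9.6² − 2·11.1·9.6·0.21 = 215.37 − 44.7552 = 170.615.
Under uncorrelated errors the observed covariances equal the true-score covariances, so only the own-variance terms attenuate.
True-score variance = [11.1²·0.58 + 9.6²·0.68] − 44.7552 = 134.131 − 44.7552 = 89.3754.
Reliability = 89.3754 / 170.615 = 0.5238.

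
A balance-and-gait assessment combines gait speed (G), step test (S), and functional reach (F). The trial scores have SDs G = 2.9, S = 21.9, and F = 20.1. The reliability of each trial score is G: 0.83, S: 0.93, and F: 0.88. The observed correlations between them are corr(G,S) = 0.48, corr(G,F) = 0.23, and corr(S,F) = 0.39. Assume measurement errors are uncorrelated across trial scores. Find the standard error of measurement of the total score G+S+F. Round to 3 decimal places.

Var(total) = 892.03 + 431.131 = 1323.16.
True-score variance = 808.546 + 431.131 = 1239.68, so reliability = 0.9369.
Error variance = 1323.16 − 1239.68 = 83.4836; SEM = √83.4836 = 9.137.

9.137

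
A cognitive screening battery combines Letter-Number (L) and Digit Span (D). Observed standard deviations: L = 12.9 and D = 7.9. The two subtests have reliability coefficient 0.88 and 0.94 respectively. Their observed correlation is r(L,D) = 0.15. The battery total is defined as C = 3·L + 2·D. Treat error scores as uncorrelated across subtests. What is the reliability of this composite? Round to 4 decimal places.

0.8992

Var(C) = 3²·12.9² + 2²·7.9² + 2·[6·12.9·7.9·0.15] = 1747.33 + 183.438 = 1930.77.
Under uncorrelated errors the observed covariances equal the true-score covariances, so only the own-variance terms attenuate.
True-score variance = [3²·12.9²·0.88 + 2²·7.9²·0.94] + 183.438 = 1552.63 + 183.438 = 1736.07.
Reliability = 1736.07 / 1930.77 = 0.8992.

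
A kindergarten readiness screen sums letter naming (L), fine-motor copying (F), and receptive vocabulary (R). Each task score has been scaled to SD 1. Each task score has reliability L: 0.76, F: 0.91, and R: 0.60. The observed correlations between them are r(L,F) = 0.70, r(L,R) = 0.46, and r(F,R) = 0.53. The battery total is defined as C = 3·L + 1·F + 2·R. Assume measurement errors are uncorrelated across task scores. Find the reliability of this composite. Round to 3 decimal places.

0.851

Var(C) = 3² + 1 + 2² + 2·[3·0.70 + 6·0.46 + 2·0.53] = 14 + 11.84 = 25.84.
Under uncorrelated errors the observed covariances equal the true-score covariances, so only the own-variance terms attenuate.
True-score variance = [3²·0.76 + 0.91 + 2²·0.60] + 11.84 = 10.15 + 11.84 = 21.99.
Reliability = 21.99 / 25.84 = 0.851.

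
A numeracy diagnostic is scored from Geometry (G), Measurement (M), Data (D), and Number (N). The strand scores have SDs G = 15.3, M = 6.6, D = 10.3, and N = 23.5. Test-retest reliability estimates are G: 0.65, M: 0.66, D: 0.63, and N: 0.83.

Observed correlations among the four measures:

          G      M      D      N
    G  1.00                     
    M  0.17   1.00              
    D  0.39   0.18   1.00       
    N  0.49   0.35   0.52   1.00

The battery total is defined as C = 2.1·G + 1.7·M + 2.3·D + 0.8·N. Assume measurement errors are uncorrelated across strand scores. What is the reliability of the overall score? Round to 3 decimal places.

0.836

Var(C) = 2.1²·15.3² + 1.7²·6.6² + 2.3²·10.3² + 0.8²·23.5² + 2·[3.57·15.3·6.6·0.17 + 4.83·15.3·10.3·0.39 + 1.68·15.3·23.5·0.49 + 3.91·6.6·10.3·0.18 + 1.36·6.6·23.5·0.35 + 1.84·10.3·23.5·0.52] = 2072.88 + 2014.77 = 4087.65.
Under uncorrelated errors the observed covariances equal the true-score covariances, so only the own-variance terms attenuate.
True-score variance = [2.1²·15.3²·0.65 + 1.7²·6.6²·0.66 + 2.3²·10.3²·0.63 + 0.8²·23.5²·0.83] + 2014.77 = 1401.03 + 2014.77 = 3415.79.
Reliability = 3415.79 / 4087.65 = 0.836.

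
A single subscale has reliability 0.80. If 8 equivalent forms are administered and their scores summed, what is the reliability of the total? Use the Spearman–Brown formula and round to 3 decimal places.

ρ_k = kρ / (1 + (k−1)ρ) = 8·0.80 / (1 + 7·0.80) = 6.400 / 6.600 = 0.970.

0.970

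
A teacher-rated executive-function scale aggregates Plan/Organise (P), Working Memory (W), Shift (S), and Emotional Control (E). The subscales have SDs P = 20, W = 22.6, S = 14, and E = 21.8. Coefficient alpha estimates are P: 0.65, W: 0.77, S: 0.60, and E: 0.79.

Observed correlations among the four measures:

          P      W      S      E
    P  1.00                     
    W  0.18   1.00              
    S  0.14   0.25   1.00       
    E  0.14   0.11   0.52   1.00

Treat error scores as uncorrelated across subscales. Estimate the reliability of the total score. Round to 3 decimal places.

0.828

Var(P+W+S+E) = 20² + 22.6² + 14² + 21.8² + 2·[20·22.6·0.18 + 20·14·0.14 + 20·21.8·0.14 + 22.6·14·0.25 + 22.6·21.8·0.11 + 14·21.8·0.52] = 1582 + 947.198 = 2529.2.
Because errors are independent across components, Cov(Tᵢ,Tⱼ) = Cov(Xᵢ,Xⱼ); the off-diagonal part of the true-score variance is the same as above.
True-score variance = [20²·0.65 + 22.6²·0.77 + 14²·0.60 + 21.8²·0.79] + 947.198 = 1146.32 + 947.198 = 2093.52.
Reliability = 2093.52 / 2529.2 = 0.828.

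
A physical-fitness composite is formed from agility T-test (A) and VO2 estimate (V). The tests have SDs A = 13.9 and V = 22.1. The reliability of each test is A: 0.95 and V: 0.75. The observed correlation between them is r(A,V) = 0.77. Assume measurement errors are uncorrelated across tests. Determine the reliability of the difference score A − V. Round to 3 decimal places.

Var(A−V) = 13.9² + 22.1² − 2·13.9·22.1·0.77 = 681.62 − 473.073 = 208.547.
Under uncorrelated errors the observed covariances equal the true-score covariances, so only the own-variance terms attenuate.
True-score variance = [13.9²·0.95 + 22.1²·0.75] − 473.073 = 549.857 − 473.073 = 76.7844.
Reliability = 76.7844 / 208.547 = 0.368.

0.368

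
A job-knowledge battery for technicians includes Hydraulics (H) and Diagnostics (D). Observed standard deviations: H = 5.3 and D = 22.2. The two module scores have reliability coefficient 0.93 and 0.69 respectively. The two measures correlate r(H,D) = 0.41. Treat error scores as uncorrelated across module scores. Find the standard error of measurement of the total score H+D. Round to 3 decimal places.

Var(total) = 520.93 + 96.4812 = 617.411.
True-score variance = 366.183 + 96.4812 = 462.664, so reliability = 0.7494.
Error variance = 617.411 − 462.664 = 154.747; SEM = √154.747 = 12.440.

12.440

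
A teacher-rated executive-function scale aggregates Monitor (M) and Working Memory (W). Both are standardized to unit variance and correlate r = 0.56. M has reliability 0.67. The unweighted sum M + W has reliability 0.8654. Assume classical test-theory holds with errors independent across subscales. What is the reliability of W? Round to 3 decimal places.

Var(M+W) = 2 + 2·0.56 = 3.120.
True-score variance = ρ_M + ρ_W + 2·0.56, so 0.8654 = (0.67 + ρ_W + 1.12) / 3.120.
ρ_W = 0.8654·3.120 − 0.67 − 1.12 = 0.910.

0.910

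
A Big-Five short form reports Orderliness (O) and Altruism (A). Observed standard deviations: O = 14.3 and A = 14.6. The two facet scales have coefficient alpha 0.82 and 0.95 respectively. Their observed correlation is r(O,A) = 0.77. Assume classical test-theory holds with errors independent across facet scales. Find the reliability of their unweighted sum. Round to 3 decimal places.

0.936

Var(O+A) = 14.3² + 14.6² + 2·[14.3·14.6·0.77] = 417.65 + 321.521 = 739.171.
Because errors are independent across components, Cov(Tᵢ,Tⱼ) = Cov(Xᵢ,Xⱼ); the off-diagonal part of the true-score variance is the same as above.
True-score variance = [14.3²·0.82 + 14.6²·0.95] + 321.521 = 370.184 + 321.521 = 691.705.
Reliability = 691.705 / 739.171 = 0.936.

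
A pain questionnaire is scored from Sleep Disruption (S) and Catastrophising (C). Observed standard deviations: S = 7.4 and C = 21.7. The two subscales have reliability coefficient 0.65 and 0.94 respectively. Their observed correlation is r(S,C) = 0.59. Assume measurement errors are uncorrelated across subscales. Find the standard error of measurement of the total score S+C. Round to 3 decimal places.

6.886

Var(total) = 525.65 + 189.484 = 715.134.
True-score variance = 478.231 + 189.484 = 667.715, so reliability = 0.9337.
Error variance = 715.134 − 667.715 = 47.4194; SEM = √47.4194 = 6.886.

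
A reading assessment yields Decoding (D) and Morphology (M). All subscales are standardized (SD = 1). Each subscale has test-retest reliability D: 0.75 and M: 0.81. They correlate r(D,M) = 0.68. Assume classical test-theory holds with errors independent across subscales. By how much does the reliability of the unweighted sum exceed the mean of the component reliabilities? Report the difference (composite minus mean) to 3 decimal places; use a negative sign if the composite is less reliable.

Var(sum) = 2 + 1.36 = 3.36; true-score variance = 1.56 + 1.36 = 2.92; composite reliability = 0.8690.
Mean component reliability = 0.7800.
Difference = 0.8690 − 0.7800 = 0.089.

0.089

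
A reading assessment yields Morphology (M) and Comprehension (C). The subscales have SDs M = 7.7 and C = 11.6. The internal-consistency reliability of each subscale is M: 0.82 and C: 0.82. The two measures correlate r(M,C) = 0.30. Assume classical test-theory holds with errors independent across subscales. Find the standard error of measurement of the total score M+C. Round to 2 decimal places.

Var(total) = 193.85 + 53.592 = 247.442.
True-score variance = 158.957 + 53.592 = 212.549, so reliability = 0.8590.
Error variance = 247.442 − 212.549 = 34.893; SEM = √34.893 = 5.91.

5.91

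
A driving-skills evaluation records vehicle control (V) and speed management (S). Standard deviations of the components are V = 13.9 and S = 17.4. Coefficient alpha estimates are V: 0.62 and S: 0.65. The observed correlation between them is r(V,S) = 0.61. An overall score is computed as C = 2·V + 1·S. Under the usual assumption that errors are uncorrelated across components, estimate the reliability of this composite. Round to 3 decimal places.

Var(C) = 2²·13.9² + 17.4² + 2·[2·13.9·17.4·0.61] = 1075.6 + 590.138 = 1665.74.
With uncorrelated errors the cross-covariances are all true-score covariance, so they carry over unchanged; only the diagonal terms shrink to ρᵢσᵢ².
True-score variance = [2²·13.9²·0.62 + 17.4²·0.65] + 590.138 = 675.955 + 590.138 = 1266.09.
Reliability = 1266.09 / 1665.74 = 0.760.

0.760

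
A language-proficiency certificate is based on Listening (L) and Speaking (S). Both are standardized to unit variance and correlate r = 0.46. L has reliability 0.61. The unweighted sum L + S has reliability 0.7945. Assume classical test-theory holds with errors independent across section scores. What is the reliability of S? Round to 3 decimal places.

0.790

Var(L+S) = 2 + 2·0.46 = 2.920.
True-score variance = ρ_L + ρ_S + 2·0.46, so 0.7945 = (0.61 + ρ_S + 0.92) / 2.920.
ρ_S = 0.7945·2.920 − 0.61 − 0.92 = 0.790.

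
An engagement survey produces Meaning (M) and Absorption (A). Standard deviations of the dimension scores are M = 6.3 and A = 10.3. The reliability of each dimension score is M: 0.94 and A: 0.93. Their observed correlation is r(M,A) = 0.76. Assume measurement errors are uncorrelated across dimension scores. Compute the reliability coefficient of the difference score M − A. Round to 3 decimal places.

Var(M−A) = 6.3² + 10.3² − 2·6.3·10.3·0.76 = 145.78 − 98.6328 = 47.1472.
With uncorrelated errors the cross-covariances are all true-score covariance, so they carry over unchanged; only the diagonal terms shrink to ρᵢσᵢ².
True-score variance = [6.3²·0.94 + 10.3²·0.93] − 98.6328 = 135.972 − 98.6328 = 37.3395.
Reliability = 37.3395 / 47.1472 = 0.792.

0.792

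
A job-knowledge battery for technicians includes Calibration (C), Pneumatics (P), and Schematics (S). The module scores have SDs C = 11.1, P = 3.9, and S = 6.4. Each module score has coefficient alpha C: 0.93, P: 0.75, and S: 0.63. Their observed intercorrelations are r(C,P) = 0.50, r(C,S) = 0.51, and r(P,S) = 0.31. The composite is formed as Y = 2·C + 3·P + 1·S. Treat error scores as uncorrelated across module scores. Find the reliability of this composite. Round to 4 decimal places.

Var(Y) = 2²·11.1² + 3²·3.9² + 6.4² + 2·[6·11.1·3.9·0.50 + 2·11.1·6.4·0.51 + 3·3.9·6.4·0.31] = 670.69 + 451.087 = 1121.78.
Under uncorrelated errors the observed covariances equal the true-score covariances, so only the own-variance terms attenuate.
True-score variance = [2²·11.1²·0.93 + 3²·3.9²·0.75 + 6.4²·0.63] + 451.087 = 586.813 + 451.087 = 1037.9.
Reliability = 1037.9 / 1121.78 = 0.9252.

0.9252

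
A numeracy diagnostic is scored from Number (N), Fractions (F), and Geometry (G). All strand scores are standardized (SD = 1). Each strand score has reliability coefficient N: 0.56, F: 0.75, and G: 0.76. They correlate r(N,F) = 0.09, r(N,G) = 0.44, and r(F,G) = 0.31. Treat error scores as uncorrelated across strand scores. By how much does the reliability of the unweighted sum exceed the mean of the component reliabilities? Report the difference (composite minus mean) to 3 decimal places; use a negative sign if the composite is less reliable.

0.111

Var(sum) = 3 + 1.68 = 4.68; true-score variance = 2.07 + 1.68 = 3.75; composite reliability = 0.8013.
Mean component reliability = 0.6900.
Difference = 0.8013 − 0.6900 = 0.111.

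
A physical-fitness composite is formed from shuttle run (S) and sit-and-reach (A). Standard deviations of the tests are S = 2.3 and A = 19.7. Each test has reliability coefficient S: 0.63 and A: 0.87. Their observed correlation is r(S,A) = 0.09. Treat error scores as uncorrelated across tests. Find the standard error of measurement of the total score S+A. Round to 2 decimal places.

7.24

Var(total) = 393.38 + 8.1558 = 401.536.
True-score variance = 340.971 + 8.1558 = 349.127, so reliability = 0.8695.
Error variance = 401.536 − 349.127 = 52.409; SEM = √52.409 = 7.24.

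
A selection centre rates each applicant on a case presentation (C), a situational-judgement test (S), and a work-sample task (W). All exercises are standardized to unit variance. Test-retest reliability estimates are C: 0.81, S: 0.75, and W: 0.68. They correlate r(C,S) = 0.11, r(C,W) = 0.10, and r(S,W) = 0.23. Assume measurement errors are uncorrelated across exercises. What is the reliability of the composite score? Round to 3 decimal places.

0.804

Var(C+S+W) = 3 + 2·[0.11 + 0.10 + 0.23] = 3 + 0.88 = 3.88.
Under uncorrelated errors the observed covariances equal the true-score covariances, so only the own-variance terms attenuate.
True-score variance = [0.81 + 0.75 + 0.68] + 0.88 = 2.24 + 0.88 = 3.12.
Reliability = 3.12 / 3.88 = 0.804.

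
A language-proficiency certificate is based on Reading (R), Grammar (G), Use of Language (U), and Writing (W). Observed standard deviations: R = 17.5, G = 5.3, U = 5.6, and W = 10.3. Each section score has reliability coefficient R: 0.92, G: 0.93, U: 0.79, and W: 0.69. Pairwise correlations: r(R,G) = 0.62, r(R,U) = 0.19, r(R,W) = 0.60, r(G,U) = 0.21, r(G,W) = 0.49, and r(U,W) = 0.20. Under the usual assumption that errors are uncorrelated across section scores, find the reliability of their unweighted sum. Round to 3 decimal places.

Var(R+G+U+W) = 17.5² + 5.3² + 5.6² + 10.3² + 2·[17.5·5.3·0.62 + 17.5·5.6·0.19 + 17.5·10.3·0.60 + 5.3·5.6·0.21 + 5.3·10.3·0.49 + 5.6·10.3·0.20] = 471.79 + 457.586 = 929.376.
Because errors are independent across components, Cov(Tᵢ,Tⱼ) = Cov(Xᵢ,Xⱼ); the off-diagonal part of the true-score variance is the same as above.
True-score variance = [17.5²·0.92 + 5.3²·0.93 + 5.6²·0.79 + 10.3²·0.69] + 457.586 = 405.85 + 457.586 = 863.436.
Reliability = 863.436 / 929.376 = 0.929.

0.929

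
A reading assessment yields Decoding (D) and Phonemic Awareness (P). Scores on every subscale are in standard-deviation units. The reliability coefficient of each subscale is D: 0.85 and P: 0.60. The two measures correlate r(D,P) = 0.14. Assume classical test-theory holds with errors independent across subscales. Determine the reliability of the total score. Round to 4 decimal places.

Var(D+P) = 2 + 2·[0.14] = 2 + 0.28 = 2.28.
Because errors are independent across components, Cov(Tᵢ,Tⱼ) = Cov(Xᵢ,Xⱼ); the off-diagonal part of the true-score variance is the same as above.
True-score variance = [0.85 + 0.60] + 0.28 = 1.45 + 0.28 = 1.73.
Reliability = 1.73 / 2.28 = 0.7588.

0.7588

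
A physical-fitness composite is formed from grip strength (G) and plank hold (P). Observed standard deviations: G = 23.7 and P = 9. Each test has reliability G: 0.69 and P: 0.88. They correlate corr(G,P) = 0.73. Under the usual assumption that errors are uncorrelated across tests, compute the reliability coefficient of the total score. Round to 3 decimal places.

0.807

Var(G+P) = 23.7² + 9² + 2·[23.7·9·0.73] = 642.69 + 311.418 = 954.108.
Because errors are independent across components, Cov(Tᵢ,Tⱼ) = Cov(Xᵢ,Xⱼ); the off-diagonal part of the true-score variance is the same as above.
True-score variance = [23.7²·0.69 + 9²·0.88] + 311.418 = 458.846 + 311.418 = 770.264.
Reliability = 770.264 / 954.108 = 0.807.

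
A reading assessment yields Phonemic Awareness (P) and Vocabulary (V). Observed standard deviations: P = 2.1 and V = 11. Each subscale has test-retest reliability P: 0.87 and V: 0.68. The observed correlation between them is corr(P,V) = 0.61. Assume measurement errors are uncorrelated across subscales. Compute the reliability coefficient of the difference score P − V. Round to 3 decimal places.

0.596

Var(P−V) = 2.1² + 11² − 2·2.1·11·0.61 = 125.41 − 28.182 = 97.228.
Because errors are independent across components, Cov(Tᵢ,Tⱼ) = Cov(Xᵢ,Xⱼ); the off-diagonal part of the true-score variance is the same as above.
True-score variance = [2.1²·0.87 + 11²·0.68] − 28.182 = 86.1167 − 28.182 = 57.9347.
Reliability = 57.9347 / 97.228 = 0.596.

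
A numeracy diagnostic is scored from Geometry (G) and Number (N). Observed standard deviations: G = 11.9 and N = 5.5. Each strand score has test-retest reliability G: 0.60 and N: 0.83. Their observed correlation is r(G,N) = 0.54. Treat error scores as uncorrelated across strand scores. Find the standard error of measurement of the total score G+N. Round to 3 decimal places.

Var(total) = 171.86 + 70.686 = 242.546.
True-score variance = 110.074 + 70.686 = 180.76, so reliability = 0.7453.
Error variance = 242.546 − 180.76 = 61.7865; SEM = √61.7865 = 7.860.

7.860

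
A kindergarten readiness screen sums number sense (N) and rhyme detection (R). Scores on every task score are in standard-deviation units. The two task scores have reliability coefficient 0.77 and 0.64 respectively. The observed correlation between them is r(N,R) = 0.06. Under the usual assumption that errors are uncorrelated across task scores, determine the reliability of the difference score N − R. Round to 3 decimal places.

0.686

Var(N−R) = 1 + 1 − 2·0.06 = 2 − 0.12 = 1.88.
Because errors are independent across components, Cov(Tᵢ,Tⱼ) = Cov(Xᵢ,Xⱼ); the off-diagonal part of the true-score variance is the same as above.
True-score variance = [0.77 + 0.64] − 0.12 = 1.41 − 0.12 = 1.29.
Reliability = 1.29 / 1.88 = 0.686.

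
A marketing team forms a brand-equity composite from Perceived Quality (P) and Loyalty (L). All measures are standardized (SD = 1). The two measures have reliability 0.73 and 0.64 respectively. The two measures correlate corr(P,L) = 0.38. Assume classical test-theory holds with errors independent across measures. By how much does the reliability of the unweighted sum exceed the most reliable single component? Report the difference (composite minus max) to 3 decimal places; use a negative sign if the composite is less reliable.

Var(sum) = 2 + 0.76 = 2.76; true-score variance = 1.37 + 0.76 = 2.13; composite reliability = 0.7717.
Max component reliability = 0.7300.
Difference = 0.7717 − 0.7300 = 0.042.

0.042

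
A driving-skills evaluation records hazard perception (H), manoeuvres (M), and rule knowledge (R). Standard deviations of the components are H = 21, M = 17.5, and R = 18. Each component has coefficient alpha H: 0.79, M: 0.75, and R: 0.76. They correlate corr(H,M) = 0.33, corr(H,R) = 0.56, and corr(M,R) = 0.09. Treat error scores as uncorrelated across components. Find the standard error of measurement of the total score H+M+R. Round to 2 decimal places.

15.71

Var(total) = 1071.25 + 722.61 = 1793.86.
True-score variance = 824.318 + 722.61 = 1546.93, so reliability = 0.8623.
Error variance = 1793.86 − 1546.93 = 246.932; SEM = √246.932 = 15.71.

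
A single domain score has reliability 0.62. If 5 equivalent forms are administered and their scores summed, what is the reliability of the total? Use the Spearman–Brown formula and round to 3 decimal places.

0.891

ρ_k = kρ / (1 + (k−1)ρ) = 5·0.62 / (1 + 4·0.62) = 3.100 / 3.480 = 0.891.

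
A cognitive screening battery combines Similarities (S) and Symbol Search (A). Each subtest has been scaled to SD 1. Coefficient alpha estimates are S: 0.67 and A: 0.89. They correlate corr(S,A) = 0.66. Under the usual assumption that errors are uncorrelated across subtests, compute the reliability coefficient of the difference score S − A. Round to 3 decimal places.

Var(S−A) = 1 + 1 − 2·0.66 = 2 − 1.32 = 0.68.
Because errors are independent across components, Cov(Tᵢ,Tⱼ) = Cov(Xᵢ,Xⱼ); the off-diagonal part of the true-score variance is the same as above.
True-score variance = [0.67 + 0.89] − 1.32 = 1.56 − 1.32 = 0.24.
Reliability = 0.24 / 0.68 = 0.353.

0.353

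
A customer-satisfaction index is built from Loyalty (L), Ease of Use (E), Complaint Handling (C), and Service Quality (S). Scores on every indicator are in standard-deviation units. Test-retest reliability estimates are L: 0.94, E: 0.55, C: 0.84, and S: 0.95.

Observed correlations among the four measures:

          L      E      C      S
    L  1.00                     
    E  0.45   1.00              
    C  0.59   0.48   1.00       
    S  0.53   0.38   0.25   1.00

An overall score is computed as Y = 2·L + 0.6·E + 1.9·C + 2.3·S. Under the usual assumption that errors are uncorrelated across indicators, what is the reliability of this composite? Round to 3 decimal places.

0.956

Var(Y) = 2² + 0.6² + 1.9² + 2.3² + 2·[1.2·0.45 + 3.8·0.59 + 4.6·0.53 + 1.14·0.48 + 1.38·0.38 + 4.37·0.25] = 13.26 + 14.7682 = 28.0282.
Because errors are independent across components, Cov(Tᵢ,Tⱼ) = Cov(Xᵢ,Xⱼ); the off-diagonal part of the true-score variance is the same as above.
True-score variance = [2²·0.94 + 0.6²·0.55 + 1.9²·0.84 + 2.3²·0.95] + 14.7682 = 12.0159 + 14.7682 = 26.7841.
Reliability = 26.7841 / 28.0282 = 0.956.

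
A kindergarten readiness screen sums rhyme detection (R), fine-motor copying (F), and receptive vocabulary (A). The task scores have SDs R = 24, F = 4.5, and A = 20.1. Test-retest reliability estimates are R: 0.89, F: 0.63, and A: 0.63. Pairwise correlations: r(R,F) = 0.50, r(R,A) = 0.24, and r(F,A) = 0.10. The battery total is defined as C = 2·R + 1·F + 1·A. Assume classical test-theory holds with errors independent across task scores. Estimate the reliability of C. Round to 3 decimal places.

Var(C) = 2²·24² + 4.5² + 20.1² + 2·[2·24·4.5·0.50 + 2·24·20.1·0.24 + 4.5·20.1·0.10] = 2728.26 + 697.194 = 3425.45.
Under uncorrelated errors the observed covariances equal the true-score covariances, so only the own-variance terms attenuate.
True-score variance = [2²·24²·0.89 + 4.5²·0.63 + 20.1²·0.63] + 697.194 = 2317.84 + 697.194 = 3015.04.
Reliability = 3015.04 / 3425.45 = 0.880.

0.880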